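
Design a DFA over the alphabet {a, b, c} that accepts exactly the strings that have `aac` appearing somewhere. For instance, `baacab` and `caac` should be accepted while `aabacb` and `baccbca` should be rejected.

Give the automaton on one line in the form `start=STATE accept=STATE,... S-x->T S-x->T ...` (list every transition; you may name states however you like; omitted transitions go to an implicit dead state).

start=q0 accept=q3 q0-a->q1 q0-b->q0 q0-c->q0 q1-a->q2 q1-b->q0 q1-c->q0 q2-a->q2 q2-b->q0 q2-c->q3 q3-a->q3 q3-b->q3 q3-c->q3

States q0..q2 record the length of the longest prefix of `aac` that matches the current input suffix. Reaching q3 means `aac` has been seen, and we stay there forever. Accept from q3.
4 states suffice.
        a   b   c  
>  q0   q1  q0  q0 
   q1   q2  q0  q0 
   q2   q2  q0  q3 
 * q3   q3  q3  q3 
(> = start, * = accepting)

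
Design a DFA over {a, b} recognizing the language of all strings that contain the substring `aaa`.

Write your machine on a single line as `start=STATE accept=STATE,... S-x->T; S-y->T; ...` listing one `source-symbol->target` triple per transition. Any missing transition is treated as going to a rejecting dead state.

start=S0; accept=S3; S0-a->S1; S0-b->S0; S1-a->S2; S1-b->S0; S2-a->S3; S2-b->S0; S3-a->S3; S3-b->S3

States S0..S2 record the length of the longest prefix of `aaa` that matches the current input suffix. Reaching S3 means `aaa` has been seen, and we stay there forever. Accept from S3.
        a   b  
>  S0   S1  S0 
   S1   S2  S0 
   S2   S3  S0 
 * S3   S3  S3 
(> = start, * = accepting)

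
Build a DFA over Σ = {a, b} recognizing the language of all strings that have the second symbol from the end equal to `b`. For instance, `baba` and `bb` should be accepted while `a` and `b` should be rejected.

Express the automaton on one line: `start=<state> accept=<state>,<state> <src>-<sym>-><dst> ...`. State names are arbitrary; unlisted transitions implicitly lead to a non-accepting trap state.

start=S0 accept=S5,S6 S0-a->S1 S0-b->S2 S1-a->S3 S1-b->S4 S2-a->S5 S2-b->S6 S3-a->S3 S3-b->S4 S4-a->S5 S4-b->S6 S5-a->S3 S5-b->S4 S6-a->S5 S6-b->S6

Because acceptance depends on a position counted from the end, the machine has to buffer the most recent 2 symbols. Make each state the string of the last up-to-2 symbols read; on input `x` shift the window left and append `x`. Accept when the buffered window has length 2 and begins with `b`.
7 states suffice.
        a   b  
>  S0   S1  S2 
   S1   S3  S4 
   S2   S5  S6 
   S3   S3  S4 
   S4   S5  S6 
 * S5   S3  S4 
 * S6   S5  S6 
(> = start, * = accepting)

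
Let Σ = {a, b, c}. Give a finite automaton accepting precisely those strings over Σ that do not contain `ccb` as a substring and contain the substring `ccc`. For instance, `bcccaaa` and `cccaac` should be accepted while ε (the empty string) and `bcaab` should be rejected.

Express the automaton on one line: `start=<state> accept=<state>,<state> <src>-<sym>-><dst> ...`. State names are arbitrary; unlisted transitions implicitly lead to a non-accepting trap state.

Handle the two conditions separately and then intersect. One (4 states) tracks partial matches of the forbidden pattern `ccb`; the other (4 states) tracks whether and how much of `ccc` has been seen. Each combined state is a pair, one component from each; accept when both components accept. Equivalent product states are then merged.
With 7 states:
        a   b   c  
>  q0   q0  q0  q1 
   q1   q0  q0  q2 
   q2   q0  q3  q4 
   q3   q3  q3  q3 
 * q4   q5  q3  q4 
 * q5   q5  q5  q6 
 * q6   q5  q5  q4 
(> = start, * = accepting)

start=q0 accept=q4,q5,q6 q0-a->q0 q0-b->q0 q0-c->q1 q1-a->q0 q1-b->q0 q1-c->q2 q2-a->q0 q2-b->q3 q2-c->q4 q3-a->q3 q3-b->q3 q3-c->q3 q4-a->q5 q4-b->q3 q4-c->q4 q5-a->q5 q5-b->q5 q5-c->q6 q6-a->q5 q6-b->q5 q6-c->q4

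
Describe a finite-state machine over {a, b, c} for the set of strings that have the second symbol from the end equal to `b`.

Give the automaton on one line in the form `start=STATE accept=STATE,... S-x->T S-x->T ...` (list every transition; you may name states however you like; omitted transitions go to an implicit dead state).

start=S0 accept=S7,S8,S9 S0-a->S1 S0-b->S2 S0-c->S3 S1-a->S4 S1-b->S5 S1-c->S6 S2-a->S7 S2-b->S8 S2-c->S9 S3-a->S10 S3-b->S11 S3-c->S12 S4-a->S4 S4-b->S5 S4-c->S6 S5-a->S7 S5-b->S8 S5-c->S9 S6-a->S10 S6-b->S11 S6-c->S12 S7-a->S4 S7-b->S5 S7-c->S6 S8-a->S7 S8-b->S8 S8-c->S9 S9-a->S10 S9-b->S11 S9-c->S12 S10-a->S4 S10-b->S5 S10-c->S6 S11-a->S7 S11-b->S8 S11-c->S9 S12-a->S10 S12-b->S11 S12-c->S12

A DFA must remember the last 2 symbols (since which symbol is second-to-last isn't known until the input ends). Use one state per possible window of the last ≤2 symbols; accept from those whose window starts with `b`.
          a    b    c  
>  S0     S1   S2   S3 
   S1     S4   S5   S6 
   S2     S7   S8   S9 
   S3    S10  S11  S12 
   S4     S4   S5   S6 
   S5     S7   S8   S9 
   S6    S10  S11  S12 
 * S7     S4   S5   S6 
 * S8     S7   S8   S9 
 * S9    S10  S11  S12 
   S10    S4   S5   S6 
   S11    S7   S8   S9 
   S12   S10  S11  S12 
(> = start, * = accepting)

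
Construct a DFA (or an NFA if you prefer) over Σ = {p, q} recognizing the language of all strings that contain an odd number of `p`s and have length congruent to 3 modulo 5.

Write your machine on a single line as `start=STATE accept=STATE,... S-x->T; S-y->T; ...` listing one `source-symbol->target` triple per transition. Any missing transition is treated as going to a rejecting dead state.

Handle the two conditions separately and then intersect. The first has 2 states tracking the count of `p`s modulo 2; the second has 5 states tracking the input length modulo 5. A product state is a pair (one from each), accepting exactly when both do.
A 10-state machine:
       p  q 
>  A   B  C 
   B   D  E 
   C   E  D 
   D   F  G 
   E   G  F 
 * F   H  I 
   G   I  H 
   H   J  A 
   I   A  J 
   J   C  B 
(> = start, * = accepting)

start=A; accept=F; A-p->B; A-q->C; B-p->D; B-q->E; C-p->E; C-q->D; D-p->F; D-q->G; E-p->G; E-q->F; F-p->H; F-q->I; G-p->I; G-q->H; H-p->J; H-q->A; I-p->A; I-q->J; J-p->C; J-q->B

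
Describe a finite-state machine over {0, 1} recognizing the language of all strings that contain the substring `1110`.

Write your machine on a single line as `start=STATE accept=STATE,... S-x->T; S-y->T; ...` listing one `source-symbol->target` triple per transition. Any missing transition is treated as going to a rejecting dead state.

Track how much of `1110` has been matched so far: state q0 is no progress, q4 is the absorbing accept state reached once `1110` has occurred. Intermediate states record partial matches; on a mismatch, fall back to the longest reusable overlap.
        0   1  
>  q0   q0  q1 
   q1   q0  q2 
   q2   q0  q3 
   q3   q4  q3 
 * q4   q4  q4 
(> = start, * = accepting)

start=q0; accept=q4; q0-0->q0; q0-1->q1; q1-0->q0; q1-1->q2; q2-0->q0; q2-1->q3; q3-0->q4; q3-1->q3; q4-0->q4; q4-1->q4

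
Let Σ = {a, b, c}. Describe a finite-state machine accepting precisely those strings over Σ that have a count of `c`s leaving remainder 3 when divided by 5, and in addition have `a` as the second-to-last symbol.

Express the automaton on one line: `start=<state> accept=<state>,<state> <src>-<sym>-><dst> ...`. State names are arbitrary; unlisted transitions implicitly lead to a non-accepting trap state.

Run two small machines in parallel and take their product. One (5 states) tracks the count of `c`s modulo 5; the other (13 states) tracks the last 2 symbols read. Each combined state is a pair, one component from each; accept when both components accept. After merging equivalent states the machine shrinks.
9 states suffice.
        a   b   c  
>  q0   q0  q0  q1 
   q1   q1  q1  q2 
   q2   q3  q2  q4 
   q3   q3  q2  q5 
   q4   q6  q4  q7 
 * q5   q6  q4  q7 
   q6   q8  q5  q7 
   q7   q7  q7  q0 
 * q8   q8  q5  q7 
(> = start, * = accepting)

start=q0 accept=q5,q8 q0-a->q0 q0-b->q0 q0-c->q1 q1-a->q1 q1-b->q1 q1-c->q2 q2-a->q3 q2-b->q2 q2-c->q4 q3-a->q3 q3-b->q2 q3-c->q5 q4-a->q6 q4-b->q4 q4-c->q7 q5-a->q6 q5-b->q4 q5-c->q7 q6-a->q8 q6-b->q5 q6-c->q7 q7-a->q7 q7-b->q7 q7-c->q0 q8-a->q8 q8-b->q5 q8-c->q7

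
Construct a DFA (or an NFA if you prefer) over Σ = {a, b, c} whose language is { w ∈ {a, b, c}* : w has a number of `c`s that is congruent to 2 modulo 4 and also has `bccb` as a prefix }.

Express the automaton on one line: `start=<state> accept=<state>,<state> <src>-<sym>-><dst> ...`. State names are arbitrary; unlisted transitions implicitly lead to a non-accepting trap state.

start=s0 accept=s5 s0-a->s1 s0-b->s2 s0-c->s1 s1-a->s1 s1-b->s1 s1-c->s1 s2-a->s1 s2-b->s1 s2-c->s3 s3-a->s1 s3-b->s1 s3-c->s4 s4-a->s1 s4-b->s5 s4-c->s1 s5-a->s5 s5-b->s5 s5-c->s6 s6-a->s6 s6-b->s6 s6-c->s7 s7-a->s7 s7-b->s7 s7-c->s8 s8-a->s8 s8-b->s8 s8-c->s5

Handle the two conditions separately and then intersect. One (4 states) tracks the count of `c`s modulo 4; the other (6 states) tracks whether the input so far still matches the prefix `bccb`. Each combined state is a pair, one component from each; accept when both components accept. After merging equivalent states the machine shrinks.
9 states suffice.
        a   b   c  
>  s0   s1  s2  s1 
   s1   s1  s1  s1 
   s2   s1  s1  s3 
   s3   s1  s1  s4 
   s4   s1  s5  s1 
 * s5   s5  s5  s6 
   s6   s6  s6  s7 
   s7   s7  s7  s8 
   s8   s8  s8  s5 
(> = start, * = accepting)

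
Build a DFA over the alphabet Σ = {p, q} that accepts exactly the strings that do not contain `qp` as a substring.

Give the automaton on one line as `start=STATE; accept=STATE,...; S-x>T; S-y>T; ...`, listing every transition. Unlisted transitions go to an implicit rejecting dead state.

Track partial matches of the forbidden pattern `qp`. State S2 is a dead state reached once `qp` has occurred; every other state accepts. S0 means no part of `qp` is currently matched.
3 states suffice.
        p   q  
>* S0   S0  S1 
 * S1   S2  S1 
   S2   S2  S2 
(> = start, * = accepting)

start=S0; accept=S0,S1; S0-p>S0; S0-q>S1; S1-p>S2; S1-q>S1; S2-p>S2; S2-q>S2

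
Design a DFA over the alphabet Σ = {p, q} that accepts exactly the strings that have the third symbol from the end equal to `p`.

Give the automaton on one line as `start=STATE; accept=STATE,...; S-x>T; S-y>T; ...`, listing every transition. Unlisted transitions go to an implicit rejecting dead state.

start=A; accept=H,I,J,K; A-p>B; A-q>C; B-p>D; B-q>E; C-p>F; C-q>G; D-p>H; D-q>I; E-p>J; E-q>K; F-p>L; F-q>M; G-p>N; G-q>O; H-p>H; H-q>I; I-p>J; I-q>K; J-p>L; J-q>M; K-p>N; K-q>O; L-p>H; L-q>I; M-p>J; M-q>K; N-p>L; N-q>M; O-p>N; O-q>O

Because acceptance depends on a position counted from the end, the machine has to buffer the most recent 3 symbols. Make each state the string of the last up-to-3 symbols read; on input `x` shift the window left and append `x`. Accept when the buffered window has length 3 and begins with `p`.
With 15 states:
       p  q 
>  A   B  C 
   B   D  E 
   C   F  G 
   D   H  I 
   E   J  K 
   F   L  M 
   G   N  O 
 * H   H  I 
 * I   J  K 
 * J   L  M 
 * K   N  O 
   L   H  I 
   M   J  K 
   N   L  M 
   O   N  O 
(> = start, * = accepting)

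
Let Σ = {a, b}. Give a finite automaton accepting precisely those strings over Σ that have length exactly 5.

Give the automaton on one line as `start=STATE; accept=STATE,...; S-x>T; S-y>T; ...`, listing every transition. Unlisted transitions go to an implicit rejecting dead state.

We only need to distinguish lengths 0, 1, …, 5, and '>5'. Chain q0 → q1 → q2 → q3 → q4 → q5 → q6 on every symbol, with q6 looping. Accepting states: {q5}.
With 7 states:
        a   b  
>  q0   q1  q1 
   q1   q2  q2 
   q2   q3  q3 
   q3   q4  q4 
   q4   q5  q5 
 * q5   q6  q6 
   q6   q6  q6 
(> = start, * = accepting)

start=q0; accept=q5; q0-a>q1; q0-b>q1; q1-a>q2; q1-b>q2; q2-a>q3; q2-b>q3; q3-a>q4; q3-b>q4; q4-a>q5; q4-b>q5; q5-a>q6; q5-b>q6; q6-a>q6; q6-b>q6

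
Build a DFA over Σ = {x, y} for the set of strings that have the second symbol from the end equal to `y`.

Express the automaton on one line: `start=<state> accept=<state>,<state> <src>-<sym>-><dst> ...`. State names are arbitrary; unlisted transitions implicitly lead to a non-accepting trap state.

A DFA must remember the last 2 symbols (since which symbol is second-to-last isn't known until the input ends). Use one state per possible window of the last ≤2 symbols; accept from those whose window starts with `y`.
7 states suffice.
        x   y  
>  q0   q1  q2 
   q1   q3  q4 
   q2   q5  q6 
   q3   q3  q4 
   q4   q5  q6 
 * q5   q3  q4 
 * q6   q5  q6 
(> = start, * = accepting)

start=q0 accept=q5,q6 q0-x->q1 q0-y->q2 q1-x->q3 q1-y->q4 q2-x->q5 q2-y->q6 q3-x->q3 q3-y->q4 q4-x->q5 q4-y->q6 q5-x->q3 q5-y->q4 q6-x->q5 q6-y->q6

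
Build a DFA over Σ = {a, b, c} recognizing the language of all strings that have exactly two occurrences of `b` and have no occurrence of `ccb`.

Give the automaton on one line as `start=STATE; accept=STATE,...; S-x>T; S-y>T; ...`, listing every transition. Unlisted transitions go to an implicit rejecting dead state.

start=q0; accept=q3; q0-a>q0; q0-b>q1; q0-c>q2; q1-a>q1; q1-b>q3; q1-c>q4; q2-a>q0; q2-b>q1; q2-c>q5; q3-a>q3; q3-b>q6; q3-c>q3; q4-a>q1; q4-b>q3; q4-c>q7; q5-a>q0; q5-b>q6; q5-c>q5; q6-a>q6; q6-b>q6; q6-c>q6; q7-a>q1; q7-b>q6; q7-c>q7

Build one automaton per condition and run them in lockstep. One (4 states) tracks the count of `b`s, saturating at 3; the other (4 states) tracks partial matches of the forbidden pattern `ccb`. Each combined state is a pair, one component from each; accept when both components accept. After merging equivalent states the machine shrinks.
An 8-state machine:
        a   b   c  
>  q0   q0  q1  q2 
   q1   q1  q3  q4 
   q2   q0  q1  q5 
 * q3   q3  q6  q3 
   q4   q1  q3  q7 
   q5   q0  q6  q5 
   q6   q6  q6  q6 
   q7   q1  q6  q7 
(> = start, * = accepting)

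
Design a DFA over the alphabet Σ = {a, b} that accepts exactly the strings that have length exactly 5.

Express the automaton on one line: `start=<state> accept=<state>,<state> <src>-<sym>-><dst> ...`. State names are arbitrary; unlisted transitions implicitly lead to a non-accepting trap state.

start=q0 accept=q5 q0-a->q1 q0-b->q1 q1-a->q2 q1-b->q2 q2-a->q3 q2-b->q3 q3-a->q4 q3-b->q4 q4-a->q5 q4-b->q5 q5-a->q6 q5-b->q6 q6-a->q6 q6-b->q6

Count input length up to 6: every symbol moves from q0 toward q6, which means 'more than 5' and absorbs. Accept from {q5}.
With 7 states:
        a   b  
>  q0   q1  q1 
   q1   q2  q2 
   q2   q3  q3 
   q3   q4  q4 
   q4   q5  q5 
 * q5   q6  q6 
   q6   q6  q6 
(> = start, * = accepting)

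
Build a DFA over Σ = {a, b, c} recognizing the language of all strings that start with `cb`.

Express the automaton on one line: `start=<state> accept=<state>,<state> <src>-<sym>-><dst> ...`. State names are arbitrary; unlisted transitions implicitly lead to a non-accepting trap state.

start=S0 accept=S2 S0-a->S3 S0-b->S3 S0-c->S1 S1-a->S3 S1-b->S2 S1-c->S3 S2-a->S2 S2-b->S2 S2-c->S2 S3-a->S3 S3-b->S3 S3-c->S3

Walk along `cb` while the input agrees: from S0 take `c` to S1, and so on. Any deviation drops to the rejecting sink S3. Once S2 is reached the prefix is confirmed and every continuation is accepted.
With 4 states:
        a   b   c  
>  S0   S3  S3  S1 
   S1   S3  S2  S3 
 * S2   S2  S2  S2 
   S3   S3  S3  S3 
(> = start, * = accepting)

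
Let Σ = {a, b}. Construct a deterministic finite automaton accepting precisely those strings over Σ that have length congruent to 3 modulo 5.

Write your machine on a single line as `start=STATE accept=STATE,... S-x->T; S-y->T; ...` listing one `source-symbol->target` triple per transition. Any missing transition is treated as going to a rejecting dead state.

Only the length mod 5 matters, so use a 5-cycle: from any state, every input symbol moves to the next state, wrapping S4 back to S0. Mark S3 accepting.
A 5-state machine:
        a   b  
>  S0   S1  S1 
   S1   S2  S2 
   S2   S3  S3 
 * S3   S4  S4 
   S4   S0  S0 
(> = start, * = accepting)

start=S0; accept=S3; S0-a->S1; S0-b->S1; S1-a->S2; S1-b->S2; S2-a->S3; S2-b->S3; S3-a->S4; S3-b->S4; S4-a->S0; S4-b->S0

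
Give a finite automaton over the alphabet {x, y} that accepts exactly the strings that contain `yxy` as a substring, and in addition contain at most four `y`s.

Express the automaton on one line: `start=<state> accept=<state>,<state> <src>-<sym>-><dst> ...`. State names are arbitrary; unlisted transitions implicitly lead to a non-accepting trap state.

start=A accept=F,I,M A-x->A A-y->B B-x->C B-y->D C-x->E C-y->F D-x->G D-y->H E-x->E E-y->D F-x->F F-y->I G-x->J G-y->I H-x->K H-y->L I-x->I I-y->M J-x->J J-y->H K-x->N K-y->M L-x->O L-y->P M-x->M M-y->Q N-x->N N-y->L O-x->R O-y->Q P-x->S P-y->P Q-x->Q Q-y->Q R-x->R R-y->P S-x->T S-y->Q T-x->T T-y->P

Handle the two conditions separately and then intersect. The first has 4 states tracking whether and how much of `yxy` has been seen; the second has 6 states tracking the count of `y`s, saturating at 5. A product state is a pair (one from each), accepting exactly when both do.
A 20-state machine:
       x  y 
>  A   A  B 
   B   C  D 
   C   E  F 
   D   G  H 
   E   E  D 
 * F   F  I 
   G   J  I 
   H   K  L 
 * I   I  M 
   J   J  H 
   K   N  M 
   L   O  P 
 * M   M  Q 
   N   N  L 
   O   R  Q 
   P   S  P 
   Q   Q  Q 
   R   R  P 
   S   T  Q 
   T   T  P 
(> = start, * = accepting)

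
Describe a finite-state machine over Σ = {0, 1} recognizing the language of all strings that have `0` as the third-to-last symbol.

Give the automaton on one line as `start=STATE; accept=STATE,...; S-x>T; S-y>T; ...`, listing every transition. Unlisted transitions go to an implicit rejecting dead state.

Because acceptance depends on a position counted from the end, the machine has to buffer the most recent 3 symbols. Make each state the string of the last up-to-3 symbols read; on input `x` shift the window left and append `x`. Accept when the buffered window has length 3 and begins with `0`.
A 15-state machine:
          0    1  
>  q0     q1   q2 
   q1     q3   q4 
   q2     q5   q6 
   q3     q7   q8 
   q4     q9  q10 
   q5    q11  q12 
   q6    q13  q14 
 * q7     q7   q8 
 * q8     q9  q10 
 * q9    q11  q12 
 * q10   q13  q14 
   q11    q7   q8 
   q12    q9  q10 
   q13   q11  q12 
   q14   q13  q14 
(> = start, * = accepting)

start=q0; accept=q7,q8,q9,q10; q0-0>q1; q0-1>q2; q1-0>q3; q1-1>q4; q2-0>q5; q2-1>q6; q3-0>q7; q3-1>q8; q4-0>q9; q4-1>q10; q5-0>q11; q5-1>q12; q6-0>q13; q6-1>q14; q7-0>q7; q7-1>q8; q8-0>q9; q8-1>q10; q9-0>q11; q9-1>q12; q10-0>q13; q10-1>q14; q11-0>q7; q11-1>q8; q12-0>q9; q12-1>q10; q13-0>q11; q13-1>q12; q14-0>q13; q14-1>q14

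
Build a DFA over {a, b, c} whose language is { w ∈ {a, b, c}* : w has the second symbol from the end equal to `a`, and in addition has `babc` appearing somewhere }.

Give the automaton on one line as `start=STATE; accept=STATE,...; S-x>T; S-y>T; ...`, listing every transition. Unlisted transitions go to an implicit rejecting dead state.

start=q0; accept=q6,q7; q0-a>q0; q0-b>q1; q0-c>q0; q1-a>q2; q1-b>q1; q1-c>q0; q2-a>q0; q2-b>q3; q2-c>q0; q3-a>q2; q3-b>q1; q3-c>q4; q4-a>q5; q4-b>q4; q4-c>q4; q5-a>q6; q5-b>q7; q5-c>q7; q6-a>q6; q6-b>q7; q6-c>q7; q7-a>q5; q7-b>q4; q7-c>q4

Handle the two conditions separately and then intersect. The first has 13 states tracking the last 2 symbols read; the second has 5 states tracking whether and how much of `babc` has been seen. A product state is a pair (one from each), accepting exactly when both do. After merging equivalent states the machine shrinks.
        a   b   c  
>  q0   q0  q1  q0 
   q1   q2  q1  q0 
   q2   q0  q3  q0 
   q3   q2  q1  q4 
   q4   q5  q4  q4 
   q5   q6  q7  q7 
 * q6   q6  q7  q7 
 * q7   q5  q4  q4 
(> = start, * = accepting)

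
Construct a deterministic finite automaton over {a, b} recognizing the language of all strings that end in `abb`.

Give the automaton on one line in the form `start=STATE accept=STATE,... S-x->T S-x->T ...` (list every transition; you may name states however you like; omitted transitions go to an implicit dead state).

start=q0 accept=q3 q0-a->q1 q0-b->q0 q1-a->q1 q1-b->q2 q2-a->q1 q2-b->q3 q3-a->q1 q3-b->q0

Remember how much of `abb` the current input suffix matches. State q0 means no match yet; q1 means the last symbol is `a`; q2 means the last 2 symbols are `ab`; q3 means the last 3 symbols are `abb`. Only q3 accepts. On a mismatch, fall back to the longest proper suffix that is still a prefix of `abb`.
A 4-state machine:
        a   b  
>  q0   q1  q0 
   q1   q1  q2 
   q2   q1  q3 
 * q3   q1  q0 
(> = start, * = accepting)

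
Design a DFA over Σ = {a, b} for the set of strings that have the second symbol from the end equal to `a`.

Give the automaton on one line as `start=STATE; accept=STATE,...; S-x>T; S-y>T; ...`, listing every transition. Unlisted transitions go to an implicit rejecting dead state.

start=q0; accept=q3,q4; q0-a>q1; q0-b>q2; q1-a>q3; q1-b>q4; q2-a>q5; q2-b>q6; q3-a>q3; q3-b>q4; q4-a>q5; q4-b>q6; q5-a>q3; q5-b>q4; q6-a>q5; q6-b>q6

A DFA must remember the last 2 symbols (since which symbol is second-to-last isn't known until the input ends). Use one state per possible window of the last ≤2 symbols; accept from those whose window starts with `a`.
        a   b  
>  q0   q1  q2 
   q1   q3  q4 
   q2   q5  q6 
 * q3   q3  q4 
 * q4   q5  q6 
   q5   q3  q4 
   q6   q5  q6 
(> = start, * = accepting)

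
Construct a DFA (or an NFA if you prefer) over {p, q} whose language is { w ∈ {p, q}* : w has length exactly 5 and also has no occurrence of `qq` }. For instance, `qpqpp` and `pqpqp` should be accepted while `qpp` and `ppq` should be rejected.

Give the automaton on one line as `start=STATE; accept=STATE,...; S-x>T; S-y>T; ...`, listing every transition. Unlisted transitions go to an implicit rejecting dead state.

start=A; accept=M,N; A-p>B; A-q>C; B-p>D; B-q>E; C-p>D; C-q>F; D-p>G; D-q>H; E-p>G; E-q>I; F-p>I; F-q>I; G-p>J; G-q>K; H-p>J; H-q>L; I-p>L; I-q>L; J-p>M; J-q>N; K-p>M; K-q>O; L-p>O; L-q>O; M-p>P; M-q>Q; N-p>P; N-q>R; O-p>R; O-q>R; P-p>P; P-q>Q; Q-p>P; Q-q>R; R-p>R; R-q>R

Build one automaton per condition and run them in lockstep. The first has 7 states tracking the input length, saturating at 6; the second has 3 states tracking partial matches of the forbidden pattern `qq`. A product state is a pair (one from each), accepting exactly when both do.
With 18 states:
       p  q 
>  A   B  C 
   B   D  E 
   C   D  F 
   D   G  H 
   E   G  I 
   F   I  I 
   G   J  K 
   H   J  L 
   I   L  L 
   J   M  N 
   K   M  O 
   L   O  O 
 * M   P  Q 
 * N   P  R 
   O   R  R 
   P   P  Q 
   Q   P  R 
   R   R  R 
(> = start, * = accepting)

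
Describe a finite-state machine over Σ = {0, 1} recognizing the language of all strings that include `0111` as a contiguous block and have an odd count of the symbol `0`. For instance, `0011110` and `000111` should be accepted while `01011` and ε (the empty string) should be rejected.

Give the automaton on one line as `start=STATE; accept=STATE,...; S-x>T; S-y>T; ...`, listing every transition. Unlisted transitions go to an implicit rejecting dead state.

Handle the two conditions separately and then intersect. One (5 states) tracks whether and how much of `0111` has been seen; the other (2 states) tracks the count of `0`s modulo 2. Each combined state is a pair, one component from each; accept when both components accept.
A 9-state machine:
       0  1 
>  A   B  A 
   B   C  D 
   C   B  E 
   D   C  F 
   E   B  G 
   F   C  H 
   G   B  I 
 * H   I  H 
   I   H  I 
(> = start, * = accepting)

start=A; accept=H; A-0>B; A-1>A; B-0>C; B-1>D; C-0>B; C-1>E; D-0>C; D-1>F; E-0>B; E-1>G; F-0>C; F-1>H; G-0>B; G-1>I; H-0>I; H-1>H; I-0>H; I-1>I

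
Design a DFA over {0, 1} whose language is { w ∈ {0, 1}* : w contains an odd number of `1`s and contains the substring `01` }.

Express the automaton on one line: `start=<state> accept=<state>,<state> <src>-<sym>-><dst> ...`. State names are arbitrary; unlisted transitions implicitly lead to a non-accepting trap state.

Run two small machines in parallel and take their product. The first has 2 states tracking the count of `1`s modulo 2; the second has 3 states tracking whether and how much of `01` has been seen. A product state is a pair (one from each), accepting exactly when both do. After merging equivalent states the machine shrinks.
        0   1  
>  S0   S1  S2 
   S1   S1  S3 
   S2   S4  S0 
 * S3   S3  S1 
   S4   S4  S1 
(> = start, * = accepting)

start=S0 accept=S3 S0-0->S1 S0-1->S2 S1-0->S1 S1-1->S3 S2-0->S4 S2-1->S0 S3-0->S3 S3-1->S1 S4-0->S4 S4-1->S1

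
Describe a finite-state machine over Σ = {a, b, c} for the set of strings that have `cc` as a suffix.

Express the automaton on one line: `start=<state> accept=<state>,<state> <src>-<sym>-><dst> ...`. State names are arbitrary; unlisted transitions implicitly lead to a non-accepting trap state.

start=q0 accept=q2 q0-a->q0 q0-b->q0 q0-c->q1 q1-a->q0 q1-b->q0 q1-c->q2 q2-a->q0 q2-b->q0 q2-c->q2

Remember how much of `cc` the current input suffix matches. State q0 means no match yet; q1 means the last symbol is `c`; q2 means the last 2 symbols are `cc`. Only q2 accepts. On a mismatch, fall back to the longest proper suffix that is still a prefix of `cc`.
With 3 states:
        a   b   c  
>  q0   q0  q0  q1 
   q1   q0  q0  q2 
 * q2   q0  q0  q2 
(> = start, * = accepting)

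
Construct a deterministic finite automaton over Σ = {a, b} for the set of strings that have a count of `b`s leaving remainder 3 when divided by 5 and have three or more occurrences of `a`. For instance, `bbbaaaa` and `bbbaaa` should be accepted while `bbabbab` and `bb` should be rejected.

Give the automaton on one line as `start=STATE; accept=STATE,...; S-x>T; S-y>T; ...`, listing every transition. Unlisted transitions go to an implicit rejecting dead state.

start=q0; accept=q17; q0-a>q1; q0-b>q2; q1-a>q3; q1-b>q4; q2-a>q4; q2-b>q5; q3-a>q6; q3-b>q7; q4-a>q7; q4-b>q8; q5-a>q8; q5-b>q9; q6-a>q6; q6-b>q10; q7-a>q10; q7-b>q11; q8-a>q11; q8-b>q12; q9-a>q12; q9-b>q13; q10-a>q10; q10-b>q14; q11-a>q14; q11-b>q15; q12-a>q15; q12-b>q16; q13-a>q16; q13-b>q0; q14-a>q14; q14-b>q17; q15-a>q17; q15-b>q18; q16-a>q18; q16-b>q1; q17-a>q17; q17-b>q19; q18-a>q19; q18-b>q3; q19-a>q19; q19-b>q6

Handle the two conditions separately and then intersect. One (5 states) tracks the count of `b`s modulo 5; the other (5 states) tracks the count of `a`s, saturating at 4. Each combined state is a pair, one component from each; accept when both components accept. Minimizing collapses redundant product states.
20 states suffice.
          a    b  
>  q0     q1   q2 
   q1     q3   q4 
   q2     q4   q5 
   q3     q6   q7 
   q4     q7   q8 
   q5     q8   q9 
   q6     q6  q10 
   q7    q10  q11 
   q8    q11  q12 
   q9    q12  q13 
   q10   q10  q14 
   q11   q14  q15 
   q12   q15  q16 
   q13   q16   q0 
   q14   q14  q17 
   q15   q17  q18 
   q16   q18   q1 
 * q17   q17  q19 
   q18   q19   q3 
   q19   q19   q6 
(> = start, * = accepting)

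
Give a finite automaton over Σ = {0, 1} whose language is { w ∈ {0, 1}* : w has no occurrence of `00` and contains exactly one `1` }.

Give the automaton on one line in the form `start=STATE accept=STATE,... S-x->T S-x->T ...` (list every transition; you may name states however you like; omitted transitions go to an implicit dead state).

start=s0 accept=s2,s4 s0-0->s1 s0-1->s2 s1-0->s3 s1-1->s2 s2-0->s4 s2-1->s5 s3-0->s3 s3-1->s6 s4-0->s6 s4-1->s5 s5-0->s7 s5-1->s5 s6-0->s6 s6-1->s8 s7-0->s8 s7-1->s5 s8-0->s8 s8-1->s8

Run two small machines in parallel and take their product. One (3 states) tracks partial matches of the forbidden pattern `00`; the other (3 states) tracks the count of `1`s, saturating at 2. Each combined state is a pair, one component from each; accept when both components accept.
        0   1  
>  s0   s1  s2 
   s1   s3  s2 
 * s2   s4  s5 
   s3   s3  s6 
 * s4   s6  s5 
   s5   s7  s5 
   s6   s6  s8 
   s7   s8  s5 
   s8   s8  s8 
(> = start, * = accepting)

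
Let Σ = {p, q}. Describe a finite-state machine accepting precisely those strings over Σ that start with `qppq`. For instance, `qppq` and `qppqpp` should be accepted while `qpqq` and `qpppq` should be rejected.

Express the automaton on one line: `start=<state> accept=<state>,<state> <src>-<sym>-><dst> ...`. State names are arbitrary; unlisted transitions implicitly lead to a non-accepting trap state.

Walk along `qppq` while the input agrees: from S0 take `q` to S1, and so on. Any deviation drops to the rejecting sink S5. Once S4 is reached the prefix is confirmed and every continuation is accepted.
6 states suffice.
        p   q  
>  S0   S5  S1 
   S1   S2  S5 
   S2   S3  S5 
   S3   S5  S4 
 * S4   S4  S4 
   S5   S5  S5 
(> = start, * = accepting)

start=S0 accept=S4 S0-p->S5 S0-q->S1 S1-p->S2 S1-q->S5 S2-p->S3 S2-q->S5 S3-p->S5 S3-q->S4 S4-p->S4 S4-q->S4 S5-p->S5 S5-q->S5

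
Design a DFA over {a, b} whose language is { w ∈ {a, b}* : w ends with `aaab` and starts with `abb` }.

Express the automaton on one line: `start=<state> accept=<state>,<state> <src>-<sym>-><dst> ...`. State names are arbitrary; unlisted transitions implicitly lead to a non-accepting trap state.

Build one automaton per condition and run them in lockstep. The first has 5 states tracking how much of the suffix `aaab` has currently been matched; the second has 5 states tracking whether the input so far still matches the prefix `abb`. A product state is a pair (one from each), accepting exactly when both do. After merging equivalent states the machine shrinks.
A 9-state machine:
        a   b  
>  q0   q1  q2 
   q1   q2  q3 
   q2   q2  q2 
   q3   q2  q4 
   q4   q5  q4 
   q5   q6  q4 
   q6   q7  q4 
   q7   q7  q8 
 * q8   q5  q4 
(> = start, * = accepting)

start=q0 accept=q8 q0-a->q1 q0-b->q2 q1-a->q2 q1-b->q3 q2-a->q2 q2-b->q2 q3-a->q2 q3-b->q4 q4-a->q5 q4-b->q4 q5-a->q6 q5-b->q4 q6-a->q7 q6-b->q4 q7-a->q7 q7-b->q8 q8-a->q5 q8-b->q4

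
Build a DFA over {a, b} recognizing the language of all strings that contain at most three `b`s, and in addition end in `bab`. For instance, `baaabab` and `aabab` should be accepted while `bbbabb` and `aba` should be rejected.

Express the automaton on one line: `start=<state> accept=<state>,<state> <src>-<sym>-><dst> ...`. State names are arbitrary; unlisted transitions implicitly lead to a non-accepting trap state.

start=q0 accept=q5,q9 q0-a->q0 q0-b->q1 q1-a->q2 q1-b->q3 q2-a->q4 q2-b->q5 q3-a->q6 q3-b->q7 q4-a->q4 q4-b->q3 q5-a->q6 q5-b->q7 q6-a->q8 q6-b->q9 q7-a->q10 q7-b->q11 q8-a->q8 q8-b->q7 q9-a->q10 q9-b->q11 q10-a->q12 q10-b->q13 q11-a->q14 q11-b->q11 q12-a->q12 q12-b->q11 q13-a->q14 q13-b->q11 q14-a->q15 q14-b->q13 q15-a->q15 q15-b->q11

Handle the two conditions separately and then intersect. One (5 states) tracks the count of `b`s, saturating at 4; the other (4 states) tracks how much of the suffix `bab` has currently been matched. Each combined state is a pair, one component from each; accept when both components accept.
16 states suffice.
          a    b  
>  q0     q0   q1 
   q1     q2   q3 
   q2     q4   q5 
   q3     q6   q7 
   q4     q4   q3 
 * q5     q6   q7 
   q6     q8   q9 
   q7    q10  q11 
   q8     q8   q7 
 * q9    q10  q11 
   q10   q12  q13 
   q11   q14  q11 
   q12   q12  q11 
   q13   q14  q11 
   q14   q15  q13 
   q15   q15  q11 
(> = start, * = accepting)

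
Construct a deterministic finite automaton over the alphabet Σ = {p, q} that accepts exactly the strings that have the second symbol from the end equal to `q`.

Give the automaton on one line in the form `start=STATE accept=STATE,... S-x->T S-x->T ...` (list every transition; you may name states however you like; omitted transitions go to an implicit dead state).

start=S0 accept=S5,S6 S0-p->S1 S0-q->S2 S1-p->S3 S1-q->S4 S2-p->S5 S2-q->S6 S3-p->S3 S3-q->S4 S4-p->S5 S4-q->S6 S5-p->S3 S5-q->S4 S6-p->S5 S6-q->S6

Because acceptance depends on a position counted from the end, the machine has to buffer the most recent 2 symbols. Make each state the string of the last up-to-2 symbols read; on input `x` shift the window left and append `x`. Accept when the buffered window has length 2 and begins with `q`.
7 states suffice.
        p   q  
>  S0   S1  S2 
   S1   S3  S4 
   S2   S5  S6 
   S3   S3  S4 
   S4   S5  S6 
 * S5   S3  S4 
 * S6   S5  S6 
(> = start, * = accepting)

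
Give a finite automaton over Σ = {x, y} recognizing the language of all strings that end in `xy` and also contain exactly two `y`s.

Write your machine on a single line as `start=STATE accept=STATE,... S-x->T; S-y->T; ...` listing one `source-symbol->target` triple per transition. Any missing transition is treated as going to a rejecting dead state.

Run two small machines in parallel and take their product. One (3 states) tracks how much of the suffix `xy` has currently been matched; the other (4 states) tracks the count of `y`s, saturating at 3. Each combined state is a pair, one component from each; accept when both components accept.
       x  y 
>  A   B  C 
   B   B  D 
   C   E  F 
   D   E  F 
   E   E  G 
   F   H  I 
 * G   H  I 
   H   H  J 
   I   K  I 
   J   K  I 
   K   K  J 
(> = start, * = accepting)

start=A; accept=G; A-x->B; A-y->C; B-x->B; B-y->D; C-x->E; C-y->F; D-x->E; D-y->F; E-x->E; E-y->G; F-x->H; F-y->I; G-x->H; G-y->I; H-x->H; H-y->J; I-x->K; I-y->I; J-x->K; J-y->I; K-x->K; K-y->J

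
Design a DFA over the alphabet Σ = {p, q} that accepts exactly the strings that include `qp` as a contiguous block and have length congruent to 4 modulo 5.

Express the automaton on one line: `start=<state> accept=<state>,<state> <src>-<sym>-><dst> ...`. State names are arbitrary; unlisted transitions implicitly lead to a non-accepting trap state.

start=s0 accept=s11 s0-p->s1 s0-q->s2 s1-p->s3 s1-q->s4 s2-p->s5 s2-q->s4 s3-p->s6 s3-q->s7 s4-p->s8 s4-q->s7 s5-p->s8 s5-q->s8 s6-p->s9 s6-q->s10 s7-p->s11 s7-q->s10 s8-p->s11 s8-q->s11 s9-p->s0 s9-q->s12 s10-p->s13 s10-q->s12 s11-p->s13 s11-q->s13 s12-p->s14 s12-q->s2 s13-p->s14 s13-q->s14 s14-p->s5 s14-q->s5

Handle the two conditions separately and then intersect. The first has 3 states tracking whether and how much of `qp` has been seen; the second has 5 states tracking the input length modulo 5. A product state is a pair (one from each), accepting exactly when both do.
A 15-state machine:
          p    q  
>  s0     s1   s2 
   s1     s3   s4 
   s2     s5   s4 
   s3     s6   s7 
   s4     s8   s7 
   s5     s8   s8 
   s6     s9  s10 
   s7    s11  s10 
   s8    s11  s11 
   s9     s0  s12 
   s10   s13  s12 
 * s11   s13  s13 
   s12   s14   s2 
   s13   s14  s14 
   s14    s5   s5 
(> = start, * = accepting)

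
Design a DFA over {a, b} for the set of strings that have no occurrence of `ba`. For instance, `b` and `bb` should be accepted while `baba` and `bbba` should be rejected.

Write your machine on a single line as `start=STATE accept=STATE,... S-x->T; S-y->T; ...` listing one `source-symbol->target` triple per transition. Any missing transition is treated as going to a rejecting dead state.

start=s0; accept=s0,s1; s0-a->s0; s0-b->s1; s1-a->s2; s1-b->s1; s2-a->s2; s2-b->s2

Track partial matches of the forbidden pattern `ba`. State s2 is a dead state reached once `ba` has occurred; every other state accepts. s0 means no part of `ba` is currently matched.
        a   b  
>* s0   s0  s1 
 * s1   s2  s1 
   s2   s2  s2 
(> = start, * = accepting)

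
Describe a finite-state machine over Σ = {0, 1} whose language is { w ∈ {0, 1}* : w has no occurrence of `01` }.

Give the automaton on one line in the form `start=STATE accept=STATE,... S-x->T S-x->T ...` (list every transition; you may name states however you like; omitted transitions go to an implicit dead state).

start=A accept=A,B A-0->B A-1->A B-0->B B-1->C C-0->C C-1->C

This is the complement of 'contains `01`'. Use the same substring-matching states — A through C holding how much of `01` has just been matched — but flip the accepting set: everything except the trap C accepts.
With 3 states:
       0  1 
>* A   B  A 
 * B   B  C 
   C   C  C 
(> = start, * = accepting)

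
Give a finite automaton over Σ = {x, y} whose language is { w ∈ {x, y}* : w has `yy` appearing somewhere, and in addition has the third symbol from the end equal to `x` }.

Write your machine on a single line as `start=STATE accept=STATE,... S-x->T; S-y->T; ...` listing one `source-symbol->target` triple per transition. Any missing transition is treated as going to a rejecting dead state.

start=A; accept=F,J,K,L; A-x->B; A-y->C; B-x->B; B-y->D; C-x->B; C-y->E; D-x->B; D-y->F; E-x->G; E-y->E; F-x->G; F-y->E; G-x->H; G-y->I; H-x->J; H-y->K; I-x->L; I-y->F; J-x->J; J-y->K; K-x->L; K-y->F; L-x->H; L-y->I

Build one automaton per condition and run them in lockstep. The first has 3 states tracking whether and how much of `yy` has been seen; the second has 15 states tracking the last 3 symbols read. A product state is a pair (one from each), accepting exactly when both do. Equivalent product states are then merged.
       x  y 
>  A   B  C 
   B   B  D 
   C   B  E 
   D   B  F 
   E   G  E 
 * F   G  E 
   G   H  I 
   H   J  K 
   I   L  F 
 * J   J  K 
 * K   L  F 
 * L   H  I 
(> = start, * = accepting)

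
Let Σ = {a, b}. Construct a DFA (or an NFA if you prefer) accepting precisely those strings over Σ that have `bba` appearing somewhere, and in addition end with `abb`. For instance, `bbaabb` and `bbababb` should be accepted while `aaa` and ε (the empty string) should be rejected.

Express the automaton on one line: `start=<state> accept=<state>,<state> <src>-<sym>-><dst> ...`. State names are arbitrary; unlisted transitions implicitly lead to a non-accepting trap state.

start=s0 accept=s5 s0-a->s0 s0-b->s1 s1-a->s0 s1-b->s2 s2-a->s3 s2-b->s2 s3-a->s3 s3-b->s4 s4-a->s3 s4-b->s5 s5-a->s3 s5-b->s2

Handle the two conditions separately and then intersect. The first has 4 states tracking whether and how much of `bba` has been seen; the second has 4 states tracking how much of the suffix `abb` has currently been matched. A product state is a pair (one from each), accepting exactly when both do. Equivalent product states are then merged.
6 states suffice.
        a   b  
>  s0   s0  s1 
   s1   s0  s2 
   s2   s3  s2 
   s3   s3  s4 
   s4   s3  s5 
 * s5   s3  s2 
(> = start, * = accepting)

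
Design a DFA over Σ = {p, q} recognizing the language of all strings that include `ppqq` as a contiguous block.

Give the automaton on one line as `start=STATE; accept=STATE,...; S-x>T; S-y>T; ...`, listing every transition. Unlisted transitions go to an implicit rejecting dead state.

Track how much of `ppqq` has been matched so far: state S0 is no progress, S4 is the absorbing accept state reached once `ppqq` has occurred. Intermediate states record partial matches; on a mismatch, fall back to the longest reusable overlap.
5 states suffice.
        p   q  
>  S0   S1  S0 
   S1   S2  S0 
   S2   S2  S3 
   S3   S1  S4 
 * S4   S4  S4 
(> = start, * = accepting)

start=S0; accept=S4; S0-p>S1; S0-q>S0; S1-p>S2; S1-q>S0; S2-p>S2; S2-q>S3; S3-p>S1; S3-q>S4; S4-p>S4; S4-q>S4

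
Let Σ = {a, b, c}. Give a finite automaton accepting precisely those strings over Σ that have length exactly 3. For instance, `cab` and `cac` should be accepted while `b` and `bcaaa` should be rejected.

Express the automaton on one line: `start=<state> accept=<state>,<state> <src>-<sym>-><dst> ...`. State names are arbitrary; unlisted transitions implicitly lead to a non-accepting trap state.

We only need to distinguish lengths 0, 1, …, 3, and '>3'. Chain q0 → q1 → q2 → q3 → q4 on every symbol, with q4 looping. Accepting states: {q3}.
        a   b   c  
>  q0   q1  q1  q1 
   q1   q2  q2  q2 
   q2   q3  q3  q3 
 * q3   q4  q4  q4 
   q4   q4  q4  q4 
(> = start, * = accepting)

start=q0 accept=q3 q0-a->q1 q0-b->q1 q0-c->q1 q1-a->q2 q1-b->q2 q1-c->q2 q2-a->q3 q2-b->q3 q2-c->q3 q3-a->q4 q3-b->q4 q3-c->q4 q4-a->q4 q4-b->q4 q4-c->q4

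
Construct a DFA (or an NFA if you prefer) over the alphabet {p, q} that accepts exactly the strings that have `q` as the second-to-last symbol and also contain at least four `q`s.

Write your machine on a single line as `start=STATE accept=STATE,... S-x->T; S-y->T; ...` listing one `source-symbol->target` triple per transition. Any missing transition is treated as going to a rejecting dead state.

start=s0; accept=s14,s17,s18,s21; s0-p->s1; s0-q->s2; s1-p->s3; s1-q->s4; s2-p->s5; s2-q->s6; s3-p->s3; s3-q->s4; s4-p->s5; s4-q->s6; s5-p->s7; s5-q->s8; s6-p->s9; s6-q->s10; s7-p->s7; s7-q->s8; s8-p->s9; s8-q->s10; s9-p->s11; s9-q->s12; s10-p->s13; s10-q->s14; s11-p->s11; s11-q->s12; s12-p->s13; s12-q->s14; s13-p->s15; s13-q->s16; s14-p->s17; s14-q->s18; s15-p->s15; s15-q->s16; s16-p->s17; s16-q->s18; s17-p->s19; s17-q->s20; s18-p->s21; s18-q->s18; s19-p->s19; s19-q->s20; s20-p->s21; s20-q->s18; s21-p->s22; s21-q->s20; s22-p->s22; s22-q->s20

Handle the two conditions separately and then intersect. The first has 7 states tracking the last 2 symbols read; the second has 6 states tracking the count of `q`s, saturating at 5. A product state is a pair (one from each), accepting exactly when both do.
          p    q  
>  s0     s1   s2 
   s1     s3   s4 
   s2     s5   s6 
   s3     s3   s4 
   s4     s5   s6 
   s5     s7   s8 
   s6     s9  s10 
   s7     s7   s8 
   s8     s9  s10 
   s9    s11  s12 
   s10   s13  s14 
   s11   s11  s12 
   s12   s13  s14 
   s13   s15  s16 
 * s14   s17  s18 
   s15   s15  s16 
   s16   s17  s18 
 * s17   s19  s20 
 * s18   s21  s18 
   s19   s19  s20 
   s20   s21  s18 
 * s21   s22  s20 
   s22   s22  s20 
(> = start, * = accepting)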